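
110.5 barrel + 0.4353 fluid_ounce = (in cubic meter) 17.57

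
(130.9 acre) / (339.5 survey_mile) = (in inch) 38.17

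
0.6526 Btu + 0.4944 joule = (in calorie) 164.7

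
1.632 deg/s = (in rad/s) 0.02848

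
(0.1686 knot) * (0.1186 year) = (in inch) 1.277e+07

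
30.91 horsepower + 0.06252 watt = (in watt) 2.305e+04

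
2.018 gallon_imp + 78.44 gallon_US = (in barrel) 1.925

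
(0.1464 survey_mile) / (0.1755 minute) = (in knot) 43.49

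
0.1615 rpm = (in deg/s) 0.969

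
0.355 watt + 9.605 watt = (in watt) 9.96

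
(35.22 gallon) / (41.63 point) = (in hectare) 0.0009078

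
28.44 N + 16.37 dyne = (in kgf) 2.9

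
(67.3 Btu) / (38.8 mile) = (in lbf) 0.2556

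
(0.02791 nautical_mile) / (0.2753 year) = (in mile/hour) 1.332e-05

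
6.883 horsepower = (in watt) 5133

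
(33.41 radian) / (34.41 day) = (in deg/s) 0.0006439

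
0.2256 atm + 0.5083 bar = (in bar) 0.7369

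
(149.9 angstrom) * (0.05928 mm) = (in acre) 2.196e-16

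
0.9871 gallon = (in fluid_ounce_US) 126.3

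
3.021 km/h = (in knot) 1.631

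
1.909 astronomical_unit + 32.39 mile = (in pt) 8.095e+14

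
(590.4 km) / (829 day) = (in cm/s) 0.8243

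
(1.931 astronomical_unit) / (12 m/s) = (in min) 4.012e+08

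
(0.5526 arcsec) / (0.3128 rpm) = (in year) 2.593e-12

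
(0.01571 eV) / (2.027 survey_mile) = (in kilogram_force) 7.868e-26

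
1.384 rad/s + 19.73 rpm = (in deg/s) 197.7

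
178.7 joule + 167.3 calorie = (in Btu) 0.8328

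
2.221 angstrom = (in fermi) 2.221e+05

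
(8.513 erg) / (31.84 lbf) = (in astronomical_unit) 4.018e-20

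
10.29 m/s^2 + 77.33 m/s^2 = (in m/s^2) 87.62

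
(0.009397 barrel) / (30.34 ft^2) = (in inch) 0.02087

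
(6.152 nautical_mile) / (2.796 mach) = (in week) 1.979e-05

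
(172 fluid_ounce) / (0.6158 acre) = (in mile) 1.268e-09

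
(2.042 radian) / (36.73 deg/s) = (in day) 3.687e-05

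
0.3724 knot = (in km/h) 0.6897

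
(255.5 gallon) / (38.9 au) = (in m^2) 1.662e-13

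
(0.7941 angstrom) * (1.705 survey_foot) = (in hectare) 4.127e-15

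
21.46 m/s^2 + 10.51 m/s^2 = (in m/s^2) 31.97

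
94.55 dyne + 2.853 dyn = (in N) 0.000974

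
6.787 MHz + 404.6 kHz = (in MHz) 7.192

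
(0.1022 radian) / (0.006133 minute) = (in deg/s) 15.91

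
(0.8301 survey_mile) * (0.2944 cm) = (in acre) 0.0009719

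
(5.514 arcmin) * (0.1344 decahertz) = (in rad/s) 0.002156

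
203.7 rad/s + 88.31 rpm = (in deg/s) 1.22e+04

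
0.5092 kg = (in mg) 5.092e+05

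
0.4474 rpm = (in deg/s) 2.684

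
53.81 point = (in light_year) 2.007e-18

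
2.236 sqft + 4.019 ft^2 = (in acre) 0.0001436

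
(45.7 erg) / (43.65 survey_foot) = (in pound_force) 7.722e-08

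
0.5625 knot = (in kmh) 1.042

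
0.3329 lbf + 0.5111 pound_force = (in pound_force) 0.844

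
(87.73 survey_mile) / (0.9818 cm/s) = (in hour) 3995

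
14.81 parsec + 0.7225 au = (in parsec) 14.81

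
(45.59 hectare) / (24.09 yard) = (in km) 20.7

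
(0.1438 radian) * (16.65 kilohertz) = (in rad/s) 2394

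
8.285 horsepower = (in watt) 6178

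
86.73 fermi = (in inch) 3.415e-12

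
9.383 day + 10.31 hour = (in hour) 235.5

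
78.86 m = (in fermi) 7.886e+16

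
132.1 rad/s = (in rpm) 1261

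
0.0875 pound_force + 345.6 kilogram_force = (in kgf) 345.6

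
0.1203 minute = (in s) 7.218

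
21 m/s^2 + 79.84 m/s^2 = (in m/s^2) 100.8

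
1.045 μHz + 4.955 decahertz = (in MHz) 4.955e-05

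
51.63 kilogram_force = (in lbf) 113.8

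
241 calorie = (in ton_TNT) 2.41e-07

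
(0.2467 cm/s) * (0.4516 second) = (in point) 3.158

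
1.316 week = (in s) 7.959e+05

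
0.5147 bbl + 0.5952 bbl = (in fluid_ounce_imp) 6211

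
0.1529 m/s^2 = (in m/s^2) 0.1529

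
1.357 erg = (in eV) 8.47e+11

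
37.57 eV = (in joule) 6.019e-18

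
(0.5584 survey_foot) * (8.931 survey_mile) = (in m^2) 2446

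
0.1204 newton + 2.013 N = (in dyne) 2.133e+05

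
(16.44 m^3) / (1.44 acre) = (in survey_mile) 1.753e-06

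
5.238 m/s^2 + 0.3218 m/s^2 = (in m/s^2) 5.56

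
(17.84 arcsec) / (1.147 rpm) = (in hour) 2e-07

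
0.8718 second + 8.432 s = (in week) 1.538e-05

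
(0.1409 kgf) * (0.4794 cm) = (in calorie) 0.001583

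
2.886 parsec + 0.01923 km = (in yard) 9.739e+16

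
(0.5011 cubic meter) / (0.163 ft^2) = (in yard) 36.19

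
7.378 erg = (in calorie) 1.763e-07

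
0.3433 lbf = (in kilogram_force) 0.1557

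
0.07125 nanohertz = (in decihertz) 7.125e-10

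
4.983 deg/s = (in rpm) 0.8305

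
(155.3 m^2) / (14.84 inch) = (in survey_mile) 0.256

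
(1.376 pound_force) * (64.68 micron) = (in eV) 2.471e+15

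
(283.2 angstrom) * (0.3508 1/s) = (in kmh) 3.576e-08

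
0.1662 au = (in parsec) 8.058e-07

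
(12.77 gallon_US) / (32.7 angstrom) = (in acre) 3653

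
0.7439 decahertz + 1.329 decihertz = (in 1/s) 7.572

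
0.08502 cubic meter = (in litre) 85.02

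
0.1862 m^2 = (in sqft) 2.004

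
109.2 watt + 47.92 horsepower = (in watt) 3.584e+04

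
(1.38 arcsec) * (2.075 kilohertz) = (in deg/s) 0.7954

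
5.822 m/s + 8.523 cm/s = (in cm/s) 590.7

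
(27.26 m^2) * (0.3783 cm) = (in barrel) 0.6486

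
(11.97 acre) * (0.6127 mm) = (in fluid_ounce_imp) 1.045e+06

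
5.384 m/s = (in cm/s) 538.4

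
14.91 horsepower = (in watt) 1.112e+04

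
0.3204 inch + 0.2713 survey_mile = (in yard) 477.5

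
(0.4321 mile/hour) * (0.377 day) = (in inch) 2.477e+05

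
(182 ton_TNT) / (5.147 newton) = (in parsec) 4.795e-06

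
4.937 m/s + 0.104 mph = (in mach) 0.01464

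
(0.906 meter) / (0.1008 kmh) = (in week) 5.35e-05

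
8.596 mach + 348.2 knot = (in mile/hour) 6948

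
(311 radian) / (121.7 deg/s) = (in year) 4.643e-06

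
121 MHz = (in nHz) 1.21e+17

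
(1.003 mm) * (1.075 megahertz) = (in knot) 2096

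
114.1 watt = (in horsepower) 0.153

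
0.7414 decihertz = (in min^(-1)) 4.448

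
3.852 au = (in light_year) 6.091e-05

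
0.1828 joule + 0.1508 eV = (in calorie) 0.04369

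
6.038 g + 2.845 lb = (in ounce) 45.73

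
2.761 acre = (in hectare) 1.117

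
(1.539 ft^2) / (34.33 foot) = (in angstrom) 1.366e+08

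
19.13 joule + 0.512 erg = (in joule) 19.13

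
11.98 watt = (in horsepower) 0.01607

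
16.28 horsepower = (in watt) 1.214e+04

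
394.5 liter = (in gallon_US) 104.2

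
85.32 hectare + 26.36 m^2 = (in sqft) 9.184e+06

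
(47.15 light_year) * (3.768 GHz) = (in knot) 3.267e+27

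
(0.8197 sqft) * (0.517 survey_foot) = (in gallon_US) 3.17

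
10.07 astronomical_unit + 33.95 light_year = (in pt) 9.105e+20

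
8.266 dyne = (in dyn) 8.266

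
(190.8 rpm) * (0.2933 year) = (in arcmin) 6.353e+11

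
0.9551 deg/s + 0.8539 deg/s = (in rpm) 0.3015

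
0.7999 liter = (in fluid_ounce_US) 27.05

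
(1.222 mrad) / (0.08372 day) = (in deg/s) 9.679e-06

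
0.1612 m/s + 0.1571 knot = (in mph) 0.5414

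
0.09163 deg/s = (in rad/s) 0.001599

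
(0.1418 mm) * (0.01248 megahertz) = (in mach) 0.005197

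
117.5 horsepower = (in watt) 8.762e+04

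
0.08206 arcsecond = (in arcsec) 0.08206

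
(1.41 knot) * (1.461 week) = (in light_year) 6.775e-11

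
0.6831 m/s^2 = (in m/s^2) 0.6831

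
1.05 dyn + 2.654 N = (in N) 2.654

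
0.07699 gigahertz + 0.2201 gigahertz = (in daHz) 2.971e+07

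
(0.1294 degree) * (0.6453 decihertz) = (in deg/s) 0.00835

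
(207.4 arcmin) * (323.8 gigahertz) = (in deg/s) 1.119e+12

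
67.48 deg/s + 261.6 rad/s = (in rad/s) 262.8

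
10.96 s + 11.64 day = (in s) 1.006e+06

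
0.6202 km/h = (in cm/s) 17.23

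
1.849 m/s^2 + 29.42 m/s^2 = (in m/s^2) 31.27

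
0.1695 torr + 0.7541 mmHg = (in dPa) 1231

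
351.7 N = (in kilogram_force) 35.86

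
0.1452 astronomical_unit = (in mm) 2.172e+13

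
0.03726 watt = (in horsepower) 4.997e-05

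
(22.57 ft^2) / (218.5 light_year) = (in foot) 3.328e-18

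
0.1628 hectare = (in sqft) 1.752e+04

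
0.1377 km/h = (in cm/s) 3.825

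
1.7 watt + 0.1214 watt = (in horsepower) 0.002443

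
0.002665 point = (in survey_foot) 3.084e-06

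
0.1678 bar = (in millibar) 167.8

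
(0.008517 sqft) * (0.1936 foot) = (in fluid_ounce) 1.579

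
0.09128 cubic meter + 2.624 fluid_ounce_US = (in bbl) 0.5746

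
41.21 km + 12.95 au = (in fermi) 1.937e+27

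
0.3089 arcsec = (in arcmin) 0.005148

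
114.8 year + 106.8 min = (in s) 3.62e+09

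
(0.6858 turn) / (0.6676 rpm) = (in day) 0.0007134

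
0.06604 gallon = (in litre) 0.25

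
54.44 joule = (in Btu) 0.0516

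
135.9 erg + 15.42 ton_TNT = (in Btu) 6.115e+07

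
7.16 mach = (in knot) 4739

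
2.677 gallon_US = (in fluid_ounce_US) 342.7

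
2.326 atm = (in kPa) 235.7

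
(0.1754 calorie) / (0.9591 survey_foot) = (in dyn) 2.51e+05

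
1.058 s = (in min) 0.01763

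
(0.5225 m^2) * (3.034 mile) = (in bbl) 1.605e+04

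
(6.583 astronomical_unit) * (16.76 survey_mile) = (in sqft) 2.859e+17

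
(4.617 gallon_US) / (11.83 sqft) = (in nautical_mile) 8.587e-06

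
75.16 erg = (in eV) 4.691e+13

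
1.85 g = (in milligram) 1850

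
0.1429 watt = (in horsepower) 0.0001916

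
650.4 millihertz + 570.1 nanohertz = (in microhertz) 6.504e+05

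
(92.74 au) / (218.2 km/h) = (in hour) 6.358e+07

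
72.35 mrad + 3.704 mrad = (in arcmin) 261.5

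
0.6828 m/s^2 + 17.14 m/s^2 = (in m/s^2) 17.82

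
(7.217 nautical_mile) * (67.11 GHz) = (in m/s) 8.97e+14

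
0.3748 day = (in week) 0.05354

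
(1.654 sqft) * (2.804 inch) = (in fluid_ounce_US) 370.1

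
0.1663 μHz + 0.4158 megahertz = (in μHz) 4.158e+11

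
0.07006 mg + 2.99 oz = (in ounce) 2.99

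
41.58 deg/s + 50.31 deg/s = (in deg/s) 91.89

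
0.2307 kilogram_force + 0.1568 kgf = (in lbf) 0.8543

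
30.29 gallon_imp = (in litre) 137.7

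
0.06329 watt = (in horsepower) 8.487e-05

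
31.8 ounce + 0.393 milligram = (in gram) 901.5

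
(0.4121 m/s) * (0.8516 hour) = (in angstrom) 1.263e+13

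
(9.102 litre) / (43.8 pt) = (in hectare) 5.891e-05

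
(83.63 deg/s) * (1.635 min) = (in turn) 22.79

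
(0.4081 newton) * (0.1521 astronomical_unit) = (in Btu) 8.801e+06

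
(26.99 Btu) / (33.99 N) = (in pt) 2.375e+06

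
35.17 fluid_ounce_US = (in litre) 1.04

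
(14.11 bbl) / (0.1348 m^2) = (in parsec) 5.393e-16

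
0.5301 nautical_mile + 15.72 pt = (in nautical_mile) 0.5301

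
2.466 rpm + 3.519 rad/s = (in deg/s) 216.4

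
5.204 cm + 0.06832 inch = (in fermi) 5.378e+13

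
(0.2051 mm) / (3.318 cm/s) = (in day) 7.154e-08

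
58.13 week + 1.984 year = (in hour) 2.715e+04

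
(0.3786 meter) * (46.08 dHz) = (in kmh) 6.281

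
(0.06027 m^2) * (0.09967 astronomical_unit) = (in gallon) 2.374e+11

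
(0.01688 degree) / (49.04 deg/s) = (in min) 5.737e-06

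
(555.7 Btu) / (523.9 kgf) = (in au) 7.628e-10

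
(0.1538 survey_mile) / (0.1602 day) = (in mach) 5.252e-05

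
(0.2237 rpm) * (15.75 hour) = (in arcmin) 4.566e+06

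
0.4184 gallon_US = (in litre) 1.584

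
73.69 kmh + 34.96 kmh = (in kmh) 108.7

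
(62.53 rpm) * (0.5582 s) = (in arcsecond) 7.539e+05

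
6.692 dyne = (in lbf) 1.504e-05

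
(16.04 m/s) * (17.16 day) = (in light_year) 2.514e-09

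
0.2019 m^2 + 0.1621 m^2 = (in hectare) 3.64e-05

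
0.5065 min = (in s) 30.39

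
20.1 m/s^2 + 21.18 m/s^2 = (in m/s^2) 41.28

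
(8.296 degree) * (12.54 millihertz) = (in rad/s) 0.001816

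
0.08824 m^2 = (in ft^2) 0.9498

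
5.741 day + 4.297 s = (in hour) 137.8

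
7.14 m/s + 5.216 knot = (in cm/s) 982.3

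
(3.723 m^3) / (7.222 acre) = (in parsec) 4.128e-21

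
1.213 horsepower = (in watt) 904.5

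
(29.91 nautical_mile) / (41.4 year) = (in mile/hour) 9.491e-05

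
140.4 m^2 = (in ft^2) 1511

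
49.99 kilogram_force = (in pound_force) 110.2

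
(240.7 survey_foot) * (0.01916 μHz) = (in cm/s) 0.0001406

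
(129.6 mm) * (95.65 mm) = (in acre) 3.063e-06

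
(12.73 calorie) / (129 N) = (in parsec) 1.338e-17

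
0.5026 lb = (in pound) 0.5026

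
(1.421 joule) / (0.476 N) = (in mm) 2985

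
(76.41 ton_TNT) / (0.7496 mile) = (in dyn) 2.65e+13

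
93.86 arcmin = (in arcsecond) 5632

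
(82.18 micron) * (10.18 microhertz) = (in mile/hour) 1.871e-09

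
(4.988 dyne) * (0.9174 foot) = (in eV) 8.705e+13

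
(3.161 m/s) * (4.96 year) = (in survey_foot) 1.622e+09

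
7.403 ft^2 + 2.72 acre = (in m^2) 1.101e+04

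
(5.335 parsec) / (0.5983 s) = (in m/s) 2.751e+17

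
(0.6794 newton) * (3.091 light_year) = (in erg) 1.987e+23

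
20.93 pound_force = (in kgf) 9.494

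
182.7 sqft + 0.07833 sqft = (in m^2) 16.98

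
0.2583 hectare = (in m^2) 2583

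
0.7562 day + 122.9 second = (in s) 6.546e+04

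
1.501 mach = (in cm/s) 5.111e+04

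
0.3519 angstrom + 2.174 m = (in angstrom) 2.174e+10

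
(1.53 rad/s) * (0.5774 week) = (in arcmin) 1.837e+09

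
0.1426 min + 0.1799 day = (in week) 0.02571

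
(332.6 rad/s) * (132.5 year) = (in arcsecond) 2.867e+17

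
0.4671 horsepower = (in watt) 348.3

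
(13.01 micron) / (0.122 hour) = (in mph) 6.626e-08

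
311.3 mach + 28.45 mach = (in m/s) 1.157e+05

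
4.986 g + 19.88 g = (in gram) 24.87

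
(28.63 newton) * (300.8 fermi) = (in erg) 8.612e-05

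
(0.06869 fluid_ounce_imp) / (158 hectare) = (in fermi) 1235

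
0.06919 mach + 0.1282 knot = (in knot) 45.92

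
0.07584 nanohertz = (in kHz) 7.584e-14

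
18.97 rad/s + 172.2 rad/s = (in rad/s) 191.2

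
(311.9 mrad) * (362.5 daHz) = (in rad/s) 1131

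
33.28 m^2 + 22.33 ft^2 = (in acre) 0.008736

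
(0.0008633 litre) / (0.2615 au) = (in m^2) 2.207e-17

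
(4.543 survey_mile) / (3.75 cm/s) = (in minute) 3249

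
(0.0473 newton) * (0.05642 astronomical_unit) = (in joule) 3.992e+08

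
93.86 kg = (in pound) 206.9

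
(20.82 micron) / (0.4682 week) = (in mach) 2.159e-13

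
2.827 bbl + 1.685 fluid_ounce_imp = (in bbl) 2.827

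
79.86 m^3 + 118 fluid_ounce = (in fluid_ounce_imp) 2.811e+06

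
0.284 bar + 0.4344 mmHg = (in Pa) 2.846e+04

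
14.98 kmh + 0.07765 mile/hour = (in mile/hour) 9.386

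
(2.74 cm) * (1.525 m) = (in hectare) 4.178e-06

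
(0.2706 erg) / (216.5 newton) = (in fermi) 1.25e+05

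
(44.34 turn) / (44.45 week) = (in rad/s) 1.036e-05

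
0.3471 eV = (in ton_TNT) 1.329e-29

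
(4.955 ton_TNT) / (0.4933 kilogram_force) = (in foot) 1.406e+10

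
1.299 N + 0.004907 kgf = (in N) 1.347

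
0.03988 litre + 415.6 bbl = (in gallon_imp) 1.453e+04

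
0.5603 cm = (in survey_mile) 3.482e-06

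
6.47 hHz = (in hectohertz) 6.47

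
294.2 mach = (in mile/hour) 2.241e+05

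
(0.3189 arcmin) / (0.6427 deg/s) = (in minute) 0.0001378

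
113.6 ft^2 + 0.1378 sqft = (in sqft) 113.7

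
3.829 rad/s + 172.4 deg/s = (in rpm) 65.3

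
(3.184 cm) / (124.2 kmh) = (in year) 2.926e-11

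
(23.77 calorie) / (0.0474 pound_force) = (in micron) 4.717e+08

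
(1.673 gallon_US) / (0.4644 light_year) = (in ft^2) 1.552e-17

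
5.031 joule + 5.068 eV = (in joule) 5.031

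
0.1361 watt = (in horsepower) 0.0001825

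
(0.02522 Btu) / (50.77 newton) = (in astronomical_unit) 3.503e-12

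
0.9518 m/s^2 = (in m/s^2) 0.9518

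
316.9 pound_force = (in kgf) 143.7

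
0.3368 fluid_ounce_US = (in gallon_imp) 0.002191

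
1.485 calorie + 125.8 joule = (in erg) 1.32e+09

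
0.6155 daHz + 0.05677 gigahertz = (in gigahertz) 0.05677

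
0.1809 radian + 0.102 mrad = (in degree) 10.37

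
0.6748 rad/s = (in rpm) 6.444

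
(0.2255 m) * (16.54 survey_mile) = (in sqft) 6.461e+04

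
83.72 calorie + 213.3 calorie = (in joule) 1243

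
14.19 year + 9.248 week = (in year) 14.37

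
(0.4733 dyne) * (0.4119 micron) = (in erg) 1.95e-05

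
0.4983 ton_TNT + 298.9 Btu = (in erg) 2.085e+16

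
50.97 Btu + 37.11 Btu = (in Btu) 88.08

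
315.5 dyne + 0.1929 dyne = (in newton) 0.003157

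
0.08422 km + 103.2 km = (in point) 2.928e+08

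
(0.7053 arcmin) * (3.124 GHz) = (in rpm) 6.12e+06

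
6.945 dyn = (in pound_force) 1.561e-05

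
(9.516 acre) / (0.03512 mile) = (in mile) 0.4234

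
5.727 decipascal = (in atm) 5.652e-06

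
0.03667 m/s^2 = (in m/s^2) 0.03667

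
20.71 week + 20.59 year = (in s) 6.619e+08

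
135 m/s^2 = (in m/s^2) 135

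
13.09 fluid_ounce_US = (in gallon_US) 0.1023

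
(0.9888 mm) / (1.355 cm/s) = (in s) 0.07297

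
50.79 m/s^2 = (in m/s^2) 50.79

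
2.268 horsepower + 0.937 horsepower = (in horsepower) 3.205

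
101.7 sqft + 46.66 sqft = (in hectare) 0.001378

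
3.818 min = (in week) 0.0003788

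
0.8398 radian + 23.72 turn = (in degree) 8587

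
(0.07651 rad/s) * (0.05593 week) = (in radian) 2588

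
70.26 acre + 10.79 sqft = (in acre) 70.26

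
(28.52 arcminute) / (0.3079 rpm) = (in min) 0.004288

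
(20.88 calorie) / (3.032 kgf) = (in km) 0.002938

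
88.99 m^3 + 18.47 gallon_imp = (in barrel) 560.3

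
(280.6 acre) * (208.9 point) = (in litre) 8.368e+07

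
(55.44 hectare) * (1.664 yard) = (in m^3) 8.436e+05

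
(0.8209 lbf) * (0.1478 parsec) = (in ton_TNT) 3.98e+06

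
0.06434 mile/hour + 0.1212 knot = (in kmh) 0.328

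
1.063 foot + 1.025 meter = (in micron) 1.349e+06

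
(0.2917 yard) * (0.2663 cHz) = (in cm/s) 0.07103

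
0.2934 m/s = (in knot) 0.5703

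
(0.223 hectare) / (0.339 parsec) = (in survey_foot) 6.994e-13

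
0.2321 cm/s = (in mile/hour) 0.005192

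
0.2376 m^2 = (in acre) 5.871e-05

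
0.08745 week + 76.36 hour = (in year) 0.01039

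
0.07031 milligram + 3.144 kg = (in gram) 3144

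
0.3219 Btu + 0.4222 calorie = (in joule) 341.4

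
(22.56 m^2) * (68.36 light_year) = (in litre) 1.459e+22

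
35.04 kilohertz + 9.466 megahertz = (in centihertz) 9.501e+08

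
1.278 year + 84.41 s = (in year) 1.278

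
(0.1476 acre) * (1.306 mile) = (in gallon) 3.317e+08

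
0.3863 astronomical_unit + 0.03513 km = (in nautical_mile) 3.12e+07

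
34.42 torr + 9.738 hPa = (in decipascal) 5.563e+04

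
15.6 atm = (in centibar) 1581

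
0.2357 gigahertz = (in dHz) 2.357e+09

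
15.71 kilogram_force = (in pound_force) 34.63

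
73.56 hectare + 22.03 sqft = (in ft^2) 7.918e+06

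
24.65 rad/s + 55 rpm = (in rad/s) 30.41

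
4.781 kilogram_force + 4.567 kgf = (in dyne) 9.167e+06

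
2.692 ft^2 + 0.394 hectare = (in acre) 0.9737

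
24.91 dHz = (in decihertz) 24.91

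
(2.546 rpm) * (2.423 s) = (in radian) 0.646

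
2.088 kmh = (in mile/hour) 1.297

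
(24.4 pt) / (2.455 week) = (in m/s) 5.797e-09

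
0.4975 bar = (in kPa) 49.75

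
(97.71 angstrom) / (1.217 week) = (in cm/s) 1.328e-12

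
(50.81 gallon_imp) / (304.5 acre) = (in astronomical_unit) 1.253e-18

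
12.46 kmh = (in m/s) 3.461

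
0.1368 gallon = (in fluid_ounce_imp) 18.23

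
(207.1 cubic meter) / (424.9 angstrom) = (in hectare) 4.874e+05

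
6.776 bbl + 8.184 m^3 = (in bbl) 58.25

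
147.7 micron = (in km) 1.477e-07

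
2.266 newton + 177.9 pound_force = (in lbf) 178.4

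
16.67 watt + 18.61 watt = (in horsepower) 0.04731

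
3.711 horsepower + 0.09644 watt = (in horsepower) 3.711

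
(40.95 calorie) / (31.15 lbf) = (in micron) 1.237e+06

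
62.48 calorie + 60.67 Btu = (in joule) 6.427e+04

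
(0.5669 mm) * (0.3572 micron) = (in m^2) 2.025e-10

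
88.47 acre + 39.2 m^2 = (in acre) 88.48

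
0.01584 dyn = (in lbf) 3.561e-08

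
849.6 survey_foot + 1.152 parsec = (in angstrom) 3.555e+26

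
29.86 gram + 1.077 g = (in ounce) 1.091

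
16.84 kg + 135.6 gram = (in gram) 1.698e+04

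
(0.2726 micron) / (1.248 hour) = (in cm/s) 6.067e-09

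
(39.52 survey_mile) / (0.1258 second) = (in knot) 9.828e+05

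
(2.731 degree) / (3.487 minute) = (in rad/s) 0.0002278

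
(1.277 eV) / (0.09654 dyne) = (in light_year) 2.24e-29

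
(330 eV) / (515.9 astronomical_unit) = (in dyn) 6.851e-26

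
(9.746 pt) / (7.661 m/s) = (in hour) 1.247e-07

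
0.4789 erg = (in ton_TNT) 1.145e-17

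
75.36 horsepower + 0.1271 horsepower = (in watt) 5.629e+04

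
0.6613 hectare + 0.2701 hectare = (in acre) 2.302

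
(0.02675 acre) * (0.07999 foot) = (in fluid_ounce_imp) 9.289e+04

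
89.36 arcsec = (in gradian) 0.02758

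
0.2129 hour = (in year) 2.43e-05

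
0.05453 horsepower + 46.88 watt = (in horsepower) 0.1174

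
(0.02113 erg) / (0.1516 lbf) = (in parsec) 1.015e-25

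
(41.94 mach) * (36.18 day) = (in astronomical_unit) 0.2984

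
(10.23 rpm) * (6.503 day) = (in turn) 9.58e+04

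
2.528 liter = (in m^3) 0.002528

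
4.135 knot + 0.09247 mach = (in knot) 65.34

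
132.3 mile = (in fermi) 2.129e+20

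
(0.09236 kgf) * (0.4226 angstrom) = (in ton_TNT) 9.148e-21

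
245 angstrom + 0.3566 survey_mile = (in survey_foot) 1883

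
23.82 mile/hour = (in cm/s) 1065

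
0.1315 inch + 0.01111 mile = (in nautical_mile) 0.009656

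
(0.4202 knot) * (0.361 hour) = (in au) 1.878e-09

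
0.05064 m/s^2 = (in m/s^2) 0.05064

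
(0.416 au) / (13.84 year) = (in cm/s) 1.426e+04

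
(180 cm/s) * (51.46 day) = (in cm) 8.003e+08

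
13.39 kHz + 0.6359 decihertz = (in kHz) 13.39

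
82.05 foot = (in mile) 0.01554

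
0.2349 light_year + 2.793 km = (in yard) 2.43e+15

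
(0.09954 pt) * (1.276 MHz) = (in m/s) 44.81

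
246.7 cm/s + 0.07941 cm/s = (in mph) 5.52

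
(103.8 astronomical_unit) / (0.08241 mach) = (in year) 1.755e+04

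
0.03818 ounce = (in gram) 1.082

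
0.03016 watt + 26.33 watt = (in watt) 26.36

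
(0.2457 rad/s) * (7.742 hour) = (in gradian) 4.36e+05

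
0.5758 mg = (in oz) 2.031e-05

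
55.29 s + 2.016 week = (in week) 2.016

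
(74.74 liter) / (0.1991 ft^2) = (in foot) 13.26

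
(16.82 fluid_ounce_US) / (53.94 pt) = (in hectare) 2.614e-06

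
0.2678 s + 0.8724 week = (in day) 6.107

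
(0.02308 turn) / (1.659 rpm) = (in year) 2.647e-08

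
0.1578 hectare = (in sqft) 1.699e+04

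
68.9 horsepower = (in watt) 5.138e+04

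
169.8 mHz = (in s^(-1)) 0.1698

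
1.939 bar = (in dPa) 1.939e+06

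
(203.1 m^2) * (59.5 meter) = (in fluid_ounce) 4.086e+08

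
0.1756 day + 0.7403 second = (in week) 0.02509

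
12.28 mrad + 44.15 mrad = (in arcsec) 1.164e+04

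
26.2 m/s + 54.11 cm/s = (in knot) 51.98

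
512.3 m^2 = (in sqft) 5514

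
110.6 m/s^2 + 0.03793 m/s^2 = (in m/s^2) 110.6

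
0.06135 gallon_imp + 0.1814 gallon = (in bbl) 0.006073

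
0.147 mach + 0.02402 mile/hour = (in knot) 97.32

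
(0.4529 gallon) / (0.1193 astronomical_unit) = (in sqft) 1.034e-12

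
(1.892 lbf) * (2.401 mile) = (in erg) 3.252e+11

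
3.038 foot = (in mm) 926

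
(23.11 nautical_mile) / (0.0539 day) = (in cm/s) 919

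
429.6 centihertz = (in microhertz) 4.296e+06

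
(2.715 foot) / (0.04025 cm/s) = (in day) 0.0238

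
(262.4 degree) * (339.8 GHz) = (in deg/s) 8.916e+13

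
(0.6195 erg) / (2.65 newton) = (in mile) 1.453e-11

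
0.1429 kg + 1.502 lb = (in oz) 29.07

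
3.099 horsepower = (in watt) 2311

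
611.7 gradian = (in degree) 550.5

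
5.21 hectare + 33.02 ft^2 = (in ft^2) 5.608e+05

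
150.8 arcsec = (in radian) 0.0007311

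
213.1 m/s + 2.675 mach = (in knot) 2185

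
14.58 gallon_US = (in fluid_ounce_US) 1866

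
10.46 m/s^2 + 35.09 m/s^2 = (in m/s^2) 45.55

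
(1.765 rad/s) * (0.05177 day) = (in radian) 7895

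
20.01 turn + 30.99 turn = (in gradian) 2.04e+04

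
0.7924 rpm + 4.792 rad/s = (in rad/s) 4.875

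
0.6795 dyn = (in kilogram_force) 6.929e-07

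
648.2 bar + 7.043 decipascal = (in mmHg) 4.862e+05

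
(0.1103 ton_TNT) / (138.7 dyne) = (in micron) 3.327e+17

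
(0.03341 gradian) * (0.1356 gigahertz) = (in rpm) 6.796e+05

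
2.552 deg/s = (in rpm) 0.4253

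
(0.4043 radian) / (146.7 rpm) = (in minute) 0.0004386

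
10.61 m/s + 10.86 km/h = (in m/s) 13.63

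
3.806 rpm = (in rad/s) 0.3986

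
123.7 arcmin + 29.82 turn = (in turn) 29.83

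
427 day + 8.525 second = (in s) 3.689e+07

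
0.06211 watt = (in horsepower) 8.329e-05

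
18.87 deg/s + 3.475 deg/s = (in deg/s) 22.34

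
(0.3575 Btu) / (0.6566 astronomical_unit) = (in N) 3.84e-09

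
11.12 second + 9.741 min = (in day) 0.006893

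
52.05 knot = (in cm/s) 2678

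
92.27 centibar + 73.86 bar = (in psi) 1085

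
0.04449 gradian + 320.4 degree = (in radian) 5.593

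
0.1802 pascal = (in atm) 1.778e-06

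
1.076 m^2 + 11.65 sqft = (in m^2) 2.158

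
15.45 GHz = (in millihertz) 1.545e+13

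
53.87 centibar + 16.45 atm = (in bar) 17.21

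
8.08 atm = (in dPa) 8.187e+06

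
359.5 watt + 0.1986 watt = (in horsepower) 0.4824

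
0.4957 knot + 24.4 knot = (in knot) 24.9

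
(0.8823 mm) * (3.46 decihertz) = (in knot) 0.0005934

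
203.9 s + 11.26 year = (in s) 3.551e+08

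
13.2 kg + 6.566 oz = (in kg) 13.39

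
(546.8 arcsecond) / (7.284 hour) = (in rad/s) 1.011e-07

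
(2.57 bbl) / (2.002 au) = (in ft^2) 1.469e-11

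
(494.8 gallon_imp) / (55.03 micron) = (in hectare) 4.088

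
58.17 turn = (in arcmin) 1.256e+06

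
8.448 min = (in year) 1.607e-05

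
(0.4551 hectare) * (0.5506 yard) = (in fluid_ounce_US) 7.748e+07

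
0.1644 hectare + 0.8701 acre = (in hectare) 0.5165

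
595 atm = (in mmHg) 4.522e+05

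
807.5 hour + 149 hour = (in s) 3.443e+06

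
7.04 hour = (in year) 0.0008037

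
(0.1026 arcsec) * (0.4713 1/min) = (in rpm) 3.731e-08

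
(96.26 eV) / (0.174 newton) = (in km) 8.864e-20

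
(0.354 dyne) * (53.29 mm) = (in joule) 1.886e-07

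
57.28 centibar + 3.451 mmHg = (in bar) 0.5774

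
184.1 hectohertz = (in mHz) 1.841e+07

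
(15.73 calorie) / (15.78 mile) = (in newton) 0.002592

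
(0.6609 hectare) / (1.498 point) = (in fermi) 1.251e+22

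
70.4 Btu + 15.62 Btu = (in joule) 9.076e+04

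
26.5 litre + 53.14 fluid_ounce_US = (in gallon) 7.416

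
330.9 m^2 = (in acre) 0.08177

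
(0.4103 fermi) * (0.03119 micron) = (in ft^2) 1.377e-22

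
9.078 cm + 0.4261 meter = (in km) 0.0005169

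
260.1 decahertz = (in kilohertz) 2.601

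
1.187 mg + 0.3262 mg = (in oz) 5.338e-05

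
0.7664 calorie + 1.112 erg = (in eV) 2.001e+19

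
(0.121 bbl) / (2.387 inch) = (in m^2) 0.3173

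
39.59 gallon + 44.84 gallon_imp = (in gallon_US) 93.44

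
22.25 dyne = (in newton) 0.0002225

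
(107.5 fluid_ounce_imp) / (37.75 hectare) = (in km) 8.091e-12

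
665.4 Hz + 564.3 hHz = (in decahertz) 5710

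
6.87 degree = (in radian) 0.1199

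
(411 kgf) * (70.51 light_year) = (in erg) 2.689e+28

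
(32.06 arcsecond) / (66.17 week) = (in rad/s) 3.884e-12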